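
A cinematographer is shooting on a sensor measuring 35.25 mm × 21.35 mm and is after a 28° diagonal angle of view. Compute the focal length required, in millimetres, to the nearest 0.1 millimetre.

Sensor diagonal = √(35.25² + 21.35²) = √1698.3850 ≈ 41.2115 mm.
From α = 2·arctan(d/2f) we get f = d / (2·tan(α/2)).
With d = 41.2115 mm and α/2 = 14°, tan(α/2) ≈ 0.24933, so f ≈ 41.2115 / 0.49866 ≈ 82.6451 mm.

82.6 mm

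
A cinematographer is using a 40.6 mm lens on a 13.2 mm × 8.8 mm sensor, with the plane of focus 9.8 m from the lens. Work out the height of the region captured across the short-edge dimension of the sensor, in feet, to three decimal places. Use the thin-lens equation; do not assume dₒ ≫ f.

6.940 ft

dₒ: 9.8 m = 9800 mm.
Similar triangles through the lens centre give W/dₒ = h/dᵢ; with 1/f = 1/dₒ + 1/dᵢ this gives W = h·(dₒ − f)/f.
W = 8.8 mm × (9800 − 40.6) / 40.6 = 8.8 × 240.3793 ≈ 2115.338 mm = 2115.338/304.8 ft = 6.94009 ft.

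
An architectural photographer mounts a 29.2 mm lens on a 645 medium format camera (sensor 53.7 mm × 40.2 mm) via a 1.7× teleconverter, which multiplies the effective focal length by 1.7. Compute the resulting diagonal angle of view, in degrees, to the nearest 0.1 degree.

Effective focal length f = 29.2 × 1.7 = 49.64 mm.
Sensor diagonal = √(53.7² + 40.2²) = √4499.7300 ≈ 67.0800 mm.
α = 2·arctan(67.080 / (2 × 49.64)) = 2·arctan(0.67567) ≈ 68.0910°.

68.1°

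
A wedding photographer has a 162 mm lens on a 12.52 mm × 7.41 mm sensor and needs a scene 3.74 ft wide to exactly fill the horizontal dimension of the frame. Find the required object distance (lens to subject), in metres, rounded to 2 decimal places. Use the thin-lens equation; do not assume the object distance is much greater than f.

14.91 m

W: 3.74 ft × 304.8 mm/ft = 1139.95 mm.
Magnification m = w/W = dᵢ/dₒ; combined with 1/f = 1/dₒ + 1/dᵢ this gives dₒ = f·(1 + W/w).
dₒ = 162 mm × (1 + 1139.95/12.52) = 162 × 92.0505 ≈ 14912.177 mm = 14.9122 m.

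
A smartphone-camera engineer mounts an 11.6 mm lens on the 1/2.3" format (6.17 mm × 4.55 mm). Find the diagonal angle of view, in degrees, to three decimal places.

36.571°

Sensor diagonal = √(6.17² + 4.55²) = √58.7714 ≈ 7.6663 mm.
Angle of view α = 2·arctan(d/2f) with d = 7.6663 mm and f = 11.6 mm.
d/2f = 0.33044; arctan(0.33044) ≈ 18.2857°, so α ≈ 36.5714°.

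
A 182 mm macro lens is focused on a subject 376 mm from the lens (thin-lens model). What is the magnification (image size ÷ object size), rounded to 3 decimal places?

0.938×

Thin lens: 1/f = 1/dₒ + 1/dᵢ → 1/dᵢ = 1/182 − 1/376 = 0.0028349 mm⁻¹, so dᵢ ≈ 352.7423 mm.
Magnification m = dᵢ/dₒ = 352.7423/376 ≈ 0.93814.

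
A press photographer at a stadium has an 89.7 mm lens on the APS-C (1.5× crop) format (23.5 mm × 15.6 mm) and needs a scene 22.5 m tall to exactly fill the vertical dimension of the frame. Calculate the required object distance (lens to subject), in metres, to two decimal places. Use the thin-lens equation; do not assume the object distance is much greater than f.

129.46 m

W: 22.5 m = 22500 mm.
Magnification m = h/W = dᵢ/dₒ; combined with 1/f = 1/dₒ + 1/dᵢ this gives dₒ = f·(1 + W/h).
dₒ = 89.7 mm × (1 + 22500/15.6) = 89.7 × 1443.3077 ≈ 129464.700 mm = 129.465 m.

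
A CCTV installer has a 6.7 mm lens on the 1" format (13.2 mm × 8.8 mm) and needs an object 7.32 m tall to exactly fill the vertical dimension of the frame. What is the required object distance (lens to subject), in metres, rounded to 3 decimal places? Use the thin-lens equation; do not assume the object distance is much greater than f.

W: 7.32 m = 7320 mm.
Magnification m = h/W = dᵢ/dₒ; combined with 1/f = 1/dₒ + 1/dᵢ this gives dₒ = f·(1 + W/h).
dₒ = 6.7 mm × (1 + 7320/8.8) = 6.7 × 832.8182 ≈ 5579.882 mm = 5.57988 m.

5.580 m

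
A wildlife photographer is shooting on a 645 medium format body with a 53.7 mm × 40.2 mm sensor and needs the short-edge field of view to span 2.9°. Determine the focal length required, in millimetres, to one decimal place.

From α = 2·arctan(h/2f) we get f = h / (2·tan(α/2)).
With h = 40.2 mm and α/2 = 1.45°, tan(α/2) ≈ 0.02531, so f ≈ 40.2 / 0.05063 ≈ 794.0685 mm.

794.1 mm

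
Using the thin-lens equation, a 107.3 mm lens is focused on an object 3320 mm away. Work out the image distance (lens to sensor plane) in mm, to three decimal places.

110.884 mm

1/dᵢ = 1/f − 1/dₒ = 1/107.3 − 1/3320 = 0.0090185 mm⁻¹.
dᵢ = 1/0.0090185 ≈ 110.8837 mm.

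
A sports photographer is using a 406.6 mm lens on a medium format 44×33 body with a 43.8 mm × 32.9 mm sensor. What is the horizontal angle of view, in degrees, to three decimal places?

6.166°

Angle of view α = 2·arctan(w/2f) with w = 43.8 mm and f = 406.6 mm.
w/2f = 0.05386; arctan(0.05386) ≈ 3.0830°, so α ≈ 6.1661°.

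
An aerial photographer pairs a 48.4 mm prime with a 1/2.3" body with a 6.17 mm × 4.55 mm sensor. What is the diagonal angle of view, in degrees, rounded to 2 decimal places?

Sensor diagonal = √(6.17² + 4.55²) = √58.7714 ≈ 7.6663 mm.
Angle of view α = 2·arctan(d/2f) with d = 7.6663 mm and f = 48.4 mm.
d/2f = 0.07920; arctan(0.07920) ≈ 4.5282°, so α ≈ 9.0564°.

9.06°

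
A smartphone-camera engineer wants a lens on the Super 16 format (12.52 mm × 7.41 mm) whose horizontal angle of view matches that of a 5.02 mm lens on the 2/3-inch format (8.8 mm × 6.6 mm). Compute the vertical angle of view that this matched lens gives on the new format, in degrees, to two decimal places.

Equal horizontal AOV ⇒ f₂ = f₁ · 12.52/8.8 = 5.02 × 1.42273 ≈ 7.1421 mm.
Vertical AOV on the new format = 2·arctan(7.41 / (2 × 7.1421)) = 2·arctan(0.51876) ≈ 54.8366°.

54.84°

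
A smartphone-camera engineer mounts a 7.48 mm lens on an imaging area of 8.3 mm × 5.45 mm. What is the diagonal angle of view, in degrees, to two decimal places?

Sensor diagonal = √(8.3² + 5.45²) = √98.5925 ≈ 9.9294 mm.
Angle of view α = 2·arctan(d/2f) with d = 9.9294 mm and f = 7.48 mm.
d/2f = 0.66373; arctan(0.66373) ≈ 33.5734°, so α ≈ 67.1467°.

67.15°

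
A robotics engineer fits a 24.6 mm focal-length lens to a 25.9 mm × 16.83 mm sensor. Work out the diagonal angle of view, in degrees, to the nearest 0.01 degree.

64.24°

Sensor diagonal = √(25.9² + 16.83²) = √954.0589 ≈ 30.8878 mm.
Angle of view α = 2·arctan(d/2f) with d = 30.8878 mm and f = 24.6 mm.
d/2f = 0.62780; arctan(0.62780) ≈ 32.1207°, so α ≈ 64.2413°.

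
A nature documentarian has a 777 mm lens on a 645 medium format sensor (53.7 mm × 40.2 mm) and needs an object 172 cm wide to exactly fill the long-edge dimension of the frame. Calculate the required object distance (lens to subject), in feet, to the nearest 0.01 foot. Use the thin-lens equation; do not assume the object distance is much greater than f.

W: 172 cm = 1720 mm.
Magnification m = w/W = dᵢ/dₒ; combined with 1/f = 1/dₒ + 1/dᵢ this gives dₒ = f·(1 + W/w).
dₒ = 777 mm × (1 + 1720/53.7) = 777 × 33.0298 ≈ 25664.151 mm = 25664.151/304.8 ft = 84.2 ft.

84.20 ft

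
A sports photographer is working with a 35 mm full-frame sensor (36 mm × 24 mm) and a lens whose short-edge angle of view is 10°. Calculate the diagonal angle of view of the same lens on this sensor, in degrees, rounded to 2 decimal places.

From the short-edge AOV: f = 24 / (2·tan(5°)) = 24 / 0.17498 ≈ 137.1606 mm.
Sensor diagonal = √(36² + 24²) = √1872.0000 ≈ 43.2666 mm.
Diagonal AOV = 2·arctan(43.2666 / (2 × 137.1606)) = 2·arctan(0.15772) ≈ 17.9260°.

17.93°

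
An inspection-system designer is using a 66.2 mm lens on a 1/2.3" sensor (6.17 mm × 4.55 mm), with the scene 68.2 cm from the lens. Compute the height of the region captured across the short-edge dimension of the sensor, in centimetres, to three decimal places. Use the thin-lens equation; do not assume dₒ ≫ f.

4.232 cm

dₒ: 68.2 cm = 682 mm.
Similar triangles through the lens centre give W/dₒ = h/dᵢ; with 1/f = 1/dₒ + 1/dᵢ this gives W = h·(dₒ − f)/f.
W = 4.55 mm × (682 − 66.2) / 66.2 = 4.55 × 9.3021 ≈ 42.325 mm = 4.23246 cm.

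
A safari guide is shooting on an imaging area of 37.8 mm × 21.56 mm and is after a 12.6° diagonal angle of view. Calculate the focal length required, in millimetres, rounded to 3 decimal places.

197.083 mm

Sensor diagonal = √(37.8² + 21.56²) = √1893.6736 ≈ 43.5164 mm.
From α = 2·arctan(d/2f) we get f = d / (2·tan(α/2)).
With d = 43.5164 mm and α/2 = 6.3°, tan(α/2) ≈ 0.11040, so f ≈ 43.5164 / 0.22080 ≈ 197.0831 mm.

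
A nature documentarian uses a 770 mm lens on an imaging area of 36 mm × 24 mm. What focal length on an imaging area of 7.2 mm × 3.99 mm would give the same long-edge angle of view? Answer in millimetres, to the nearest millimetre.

Equal angle of view means equal width/f ratio, so f₂ = f₁ · (width₂/width₁) = 770 × 7.2/36.
f₂ = 770 × 0.20000 ≈ 154.000 mm.

154 mm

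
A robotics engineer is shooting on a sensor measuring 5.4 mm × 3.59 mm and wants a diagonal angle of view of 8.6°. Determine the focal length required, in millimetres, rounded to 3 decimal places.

Sensor diagonal = √(5.4² + 3.59²) = √42.0481 ≈ 6.4845 mm.
From α = 2·arctan(d/2f) we get f = d / (2·tan(α/2)).
With d = 6.4845 mm and α/2 = 4.3°, tan(α/2) ≈ 0.07519, so f ≈ 6.4845 / 0.15038 ≈ 43.1202 mm.

43.120 mm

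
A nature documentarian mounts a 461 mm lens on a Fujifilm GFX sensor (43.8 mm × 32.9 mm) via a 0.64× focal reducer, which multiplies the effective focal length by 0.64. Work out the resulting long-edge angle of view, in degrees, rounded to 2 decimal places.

8.49°

Effective focal length f = 461 × 0.64 = 295.04 mm.
α = 2·arctan(43.8 / (2 × 295.04)) = 2·arctan(0.07423) ≈ 8.4902°.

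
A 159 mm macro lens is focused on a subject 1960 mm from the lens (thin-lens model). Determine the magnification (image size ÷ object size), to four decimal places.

0.0883×

Thin lens: 1/f = 1/dₒ + 1/dᵢ → 1/dᵢ = 1/159 − 1/1960 = 0.0057791 mm⁻¹, so dᵢ ≈ 173.0372 mm.
Magnification m = dᵢ/dₒ = 173.0372/1960 ≈ 0.08828.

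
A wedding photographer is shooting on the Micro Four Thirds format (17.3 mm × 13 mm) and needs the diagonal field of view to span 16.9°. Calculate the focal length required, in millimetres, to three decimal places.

72.833 mm

Sensor diagonal = √(17.3² + 13²) = √468.2900 ≈ 21.6400 mm.
From α = 2·arctan(d/2f) we get f = d / (2·tan(α/2)).
With d = 21.6400 mm and α/2 = 8.45°, tan(α/2) ≈ 0.14856, so f ≈ 21.6400 / 0.29712 ≈ 72.8331 mm.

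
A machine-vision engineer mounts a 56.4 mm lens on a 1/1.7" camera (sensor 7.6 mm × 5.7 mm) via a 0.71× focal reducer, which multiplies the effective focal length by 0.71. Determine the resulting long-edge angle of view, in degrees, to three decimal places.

10.842°

Effective focal length f = 56.4 × 0.71 = 40.044 mm.
α = 2·arctan(7.6 / (2 × 40.044)) = 2·arctan(0.09490) ≈ 10.8418°.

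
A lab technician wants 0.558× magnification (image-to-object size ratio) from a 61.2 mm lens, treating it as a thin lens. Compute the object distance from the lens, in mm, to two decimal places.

With m = dᵢ/dₒ and 1/f = 1/dₒ + 1/dᵢ, substituting dᵢ = m·dₒ gives 1/f = (1 + 1/m)/dₒ, hence dₒ = f·(1 + 1/m).
dₒ = 61.2 × (1 + 1/0.558) = 61.2 × 2.79211 ≈ 170.877 mm.

170.88 mm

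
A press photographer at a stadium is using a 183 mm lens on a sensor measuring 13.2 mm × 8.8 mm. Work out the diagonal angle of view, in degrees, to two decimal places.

4.96°

Sensor diagonal = √(13.2² + 8.8²) = √251.6800 ≈ 15.8644 mm.
Angle of view α = 2·arctan(d/2f) with d = 15.8644 mm and f = 183 mm.
d/2f = 0.04335; arctan(0.04335) ≈ 2.4820°, so α ≈ 4.9639°.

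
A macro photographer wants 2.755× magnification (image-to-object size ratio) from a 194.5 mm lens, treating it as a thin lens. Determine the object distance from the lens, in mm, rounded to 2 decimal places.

265.10 mm

With m = dᵢ/dₒ and 1/f = 1/dₒ + 1/dᵢ, substituting dᵢ = m·dₒ gives 1/f = (1 + 1/m)/dₒ, hence dₒ = f·(1 + 1/m).
dₒ = 194.5 × (1 + 1/2.755) = 194.5 × 1.36298 ≈ 265.099 mm.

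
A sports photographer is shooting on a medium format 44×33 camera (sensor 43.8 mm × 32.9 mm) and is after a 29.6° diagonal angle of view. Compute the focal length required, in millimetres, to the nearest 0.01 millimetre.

103.67 mm

Sensor diagonal = √(43.8² + 32.9²) = √3000.8500 ≈ 54.7800 mm.
From α = 2·arctan(d/2f) we get f = d / (2·tan(α/2)).
With d = 54.7800 mm and α/2 = 14.8°, tan(α/2) ≈ 0.26421, so f ≈ 54.7800 / 0.52842 ≈ 103.6670 mm.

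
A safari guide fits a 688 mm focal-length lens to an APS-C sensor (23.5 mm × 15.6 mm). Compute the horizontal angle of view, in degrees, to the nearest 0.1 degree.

Angle of view α = 2·arctan(w/2f) with w = 23.5 mm and f = 688 mm.
w/2f = 0.01708; arctan(0.01708) ≈ 0.9784°, so α ≈ 1.9569°.

2.0°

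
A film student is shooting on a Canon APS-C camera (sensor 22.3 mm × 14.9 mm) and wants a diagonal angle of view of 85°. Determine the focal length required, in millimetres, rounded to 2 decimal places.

Sensor diagonal = √(22.3² + 14.9²) = √719.3000 ≈ 26.8198 mm.
From α = 2·arctan(d/2f) we get f = d / (2·tan(α/2)).
With d = 26.8198 mm and α/2 = 42.5°, tan(α/2) ≈ 0.91633, so f ≈ 26.8198 / 1.83266 ≈ 14.6343 mm.

14.63 mm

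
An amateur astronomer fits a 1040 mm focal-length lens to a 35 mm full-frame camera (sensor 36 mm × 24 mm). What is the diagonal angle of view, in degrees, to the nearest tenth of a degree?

2.4°

Sensor diagonal = √(36² + 24²) = √1872.0000 ≈ 43.2666 mm.
Angle of view α = 2·arctan(d/2f) with d = 43.2666 mm and f = 1040 mm.
d/2f = 0.02080; arctan(0.02080) ≈ 1.1917°, so α ≈ 2.3833°.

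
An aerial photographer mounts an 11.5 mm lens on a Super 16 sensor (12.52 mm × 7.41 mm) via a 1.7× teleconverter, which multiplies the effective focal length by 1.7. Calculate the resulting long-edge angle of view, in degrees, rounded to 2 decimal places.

Effective focal length f = 11.5 × 1.7 = 19.55 mm.
α = 2·arctan(12.52 / (2 × 19.55)) = 2·arctan(0.32020) ≈ 35.5106°.

35.51°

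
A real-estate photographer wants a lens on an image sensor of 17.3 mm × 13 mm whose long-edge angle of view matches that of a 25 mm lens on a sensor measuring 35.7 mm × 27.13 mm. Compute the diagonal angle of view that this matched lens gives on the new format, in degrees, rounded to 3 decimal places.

83.537°

Equal long-edge AOV ⇒ f₂ = f₁ · 17.3/35.7 = 25 × 0.48459 ≈ 12.1148 mm.
Sensor diagonal = √(17.3² + 13²) = √468.2900 ≈ 21.6400 mm.
Diagonal AOV on the new format = 2·arctan(21.6400 / (2 × 12.1148)) = 2·arctan(0.89312) ≈ 83.5373°.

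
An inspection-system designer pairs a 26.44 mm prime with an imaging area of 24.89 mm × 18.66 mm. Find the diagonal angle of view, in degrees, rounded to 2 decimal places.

60.93°

Sensor diagonal = √(24.89² + 18.66²) = √967.7077 ≈ 31.1080 mm.
Angle of view α = 2·arctan(d/2f) with d = 31.1080 mm and f = 26.44 mm.
d/2f = 0.58828; arctan(0.58828) ≈ 30.4672°, so α ≈ 60.9345°.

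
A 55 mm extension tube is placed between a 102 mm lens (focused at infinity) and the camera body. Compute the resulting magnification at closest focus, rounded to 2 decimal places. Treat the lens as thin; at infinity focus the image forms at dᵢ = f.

The tube moves the image plane from f to f + e, so dᵢ = 102 + 55 = 157 mm. Focus is achieved when 1/f = 1/dₒ + 1/dᵢ, giving dₒ = 1/(1/f − 1/(f+e)).
Magnification m = dᵢ/dₒ = (f+e)·(1/f − 1/(f+e)) = e/f = 55/102 ≈ 0.5392.

0.54×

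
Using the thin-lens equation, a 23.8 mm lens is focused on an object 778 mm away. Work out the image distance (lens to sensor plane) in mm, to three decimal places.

1/dᵢ = 1/f − 1/dₒ = 1/23.8 − 1/778 = 0.0407315 mm⁻¹.
dᵢ = 1/0.0407315 ≈ 24.5510 mm.

24.551 mm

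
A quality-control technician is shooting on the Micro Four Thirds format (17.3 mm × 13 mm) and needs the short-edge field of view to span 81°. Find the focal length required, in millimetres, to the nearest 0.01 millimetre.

7.61 mm

From α = 2·arctan(h/2f) we get f = h / (2·tan(α/2)).
With h = 13 mm and α/2 = 40.5°, tan(α/2) ≈ 0.85408, so f ≈ 13 / 1.70816 ≈ 7.6105 mm.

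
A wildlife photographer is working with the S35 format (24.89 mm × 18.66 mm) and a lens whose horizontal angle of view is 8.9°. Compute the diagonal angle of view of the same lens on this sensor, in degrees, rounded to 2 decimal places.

From the horizontal AOV: f = 24.89 / (2·tan(4.45°)) = 24.89 / 0.15565 ≈ 159.9127 mm.
Sensor diagonal = √(24.89² + 18.66²) = √967.7077 ≈ 31.1080 mm.
Diagonal AOV = 2·arctan(31.1080 / (2 × 159.9127)) = 2·arctan(0.09727) ≈ 11.1109°.

11.11°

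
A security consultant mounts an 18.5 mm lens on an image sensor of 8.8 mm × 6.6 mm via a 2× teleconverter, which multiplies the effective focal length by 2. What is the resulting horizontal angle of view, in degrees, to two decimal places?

13.56°

Effective focal length f = 18.5 × 2 = 37 mm.
α = 2·arctan(8.8 / (2 × 37)) = 2·arctan(0.11892) ≈ 13.5634°.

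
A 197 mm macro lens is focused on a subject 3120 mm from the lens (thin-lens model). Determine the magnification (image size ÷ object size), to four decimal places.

Thin lens: 1/f = 1/dₒ + 1/dᵢ → 1/dᵢ = 1/197 − 1/3120 = 0.0047556 mm⁻¹, so dᵢ ≈ 210.2771 mm.
Magnification m = dᵢ/dₒ = 210.2771/3120 ≈ 0.06740.

0.0674×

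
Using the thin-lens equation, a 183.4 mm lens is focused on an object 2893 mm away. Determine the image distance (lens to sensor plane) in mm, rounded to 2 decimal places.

1/dᵢ = 1/f − 1/dₒ = 1/183.4 − 1/2893 = 0.0051069 mm⁻¹.
dᵢ = 1/0.0051069 ≈ 195.8135 mm.

195.81 mm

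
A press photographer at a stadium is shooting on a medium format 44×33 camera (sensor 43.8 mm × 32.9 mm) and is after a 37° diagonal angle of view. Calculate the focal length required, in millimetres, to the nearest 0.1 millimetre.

81.9 mm

Sensor diagonal = √(43.8² + 32.9²) = √3000.8500 ≈ 54.7800 mm.
From α = 2·arctan(d/2f) we get f = d / (2·tan(α/2)).
With d = 54.7800 mm and α/2 = 18.5°, tan(α/2) ≈ 0.33460, so f ≈ 54.7800 / 0.66919 ≈ 81.8601 mm.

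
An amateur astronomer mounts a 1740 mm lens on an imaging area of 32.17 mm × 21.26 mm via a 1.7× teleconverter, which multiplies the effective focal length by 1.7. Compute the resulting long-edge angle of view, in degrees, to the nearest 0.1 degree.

Effective focal length f = 1740 × 1.7 = 2958 mm.
α = 2·arctan(32.17 / (2 × 2958)) = 2·arctan(0.00544) ≈ 0.6231°.

0.6°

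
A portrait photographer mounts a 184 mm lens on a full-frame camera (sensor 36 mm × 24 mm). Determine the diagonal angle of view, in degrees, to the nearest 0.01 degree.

13.41°

Sensor diagonal = √(36² + 24²) = √1872.0000 ≈ 43.2666 mm.
Angle of view α = 2·arctan(d/2f) with d = 43.2666 mm and f = 184 mm.
d/2f = 0.11757; arctan(0.11757) ≈ 6.7056°, so α ≈ 13.4112°.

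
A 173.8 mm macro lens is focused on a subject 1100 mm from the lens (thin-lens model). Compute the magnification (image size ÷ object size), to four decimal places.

Thin lens: 1/f = 1/dₒ + 1/dᵢ → 1/dᵢ = 1/173.8 − 1/1100 = 0.0048446 mm⁻¹, so dᵢ ≈ 206.4133 mm.
Magnification m = dᵢ/dₒ = 206.4133/1100 ≈ 0.18765.

0.1876×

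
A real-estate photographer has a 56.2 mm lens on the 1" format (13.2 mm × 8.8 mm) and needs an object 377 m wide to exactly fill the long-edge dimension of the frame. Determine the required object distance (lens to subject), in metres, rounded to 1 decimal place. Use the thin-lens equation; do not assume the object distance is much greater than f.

1605.2 m

W: 377 m = 377000 mm.
Magnification m = w/W = dᵢ/dₒ; combined with 1/f = 1/dₒ + 1/dᵢ this gives dₒ = f·(1 + W/w).
dₒ = 56.2 mm × (1 + 377000/13.2) = 56.2 × 28561.6061 ≈ 1605162.261 mm = 1605.16 m.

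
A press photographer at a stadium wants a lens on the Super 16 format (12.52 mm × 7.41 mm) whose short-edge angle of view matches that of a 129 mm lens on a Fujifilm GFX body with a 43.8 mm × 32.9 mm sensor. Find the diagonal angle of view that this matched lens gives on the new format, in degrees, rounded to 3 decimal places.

28.112°

Equal short-edge AOV ⇒ f₂ = f₁ · 7.41/32.9 = 129 × 0.22523 ≈ 29.0544 mm.
Sensor diagonal = √(12.52² + 7.41²) = √211.6585 ≈ 14.5485 mm.
Diagonal AOV on the new format = 2·arctan(14.5485 / (2 × 29.0544)) = 2·arctan(0.25037) ≈ 28.1120°.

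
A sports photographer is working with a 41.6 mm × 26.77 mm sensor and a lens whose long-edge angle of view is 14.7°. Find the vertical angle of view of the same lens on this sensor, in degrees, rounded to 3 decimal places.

9.490°

From the long-edge AOV: f = 41.6 / (2·tan(7.35°)) = 41.6 / 0.25798 ≈ 161.2528 mm.
Vertical AOV = 2·arctan(26.77 / (2 × 161.2528)) = 2·arctan(0.08301) ≈ 9.4901°.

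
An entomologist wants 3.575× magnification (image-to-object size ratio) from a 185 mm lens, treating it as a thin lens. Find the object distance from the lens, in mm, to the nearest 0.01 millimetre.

With m = dᵢ/dₒ and 1/f = 1/dₒ + 1/dᵢ, substituting dᵢ = m·dₒ gives 1/f = (1 + 1/m)/dₒ, hence dₒ = f·(1 + 1/m).
dₒ = 185 × (1 + 1/3.575) = 185 × 1.27972 ≈ 236.748 mm.

236.75 mm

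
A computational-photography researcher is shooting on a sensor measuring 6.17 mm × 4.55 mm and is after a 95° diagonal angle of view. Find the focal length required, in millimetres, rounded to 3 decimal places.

Sensor diagonal = √(6.17² + 4.55²) = √58.7714 ≈ 7.6663 mm.
From α = 2·arctan(d/2f) we get f = d / (2·tan(α/2)).
With d = 7.6663 mm and α/2 = 47.5°, tan(α/2) ≈ 1.09131, so f ≈ 7.6663 / 2.18262 ≈ 3.5124 mm.

3.512 mm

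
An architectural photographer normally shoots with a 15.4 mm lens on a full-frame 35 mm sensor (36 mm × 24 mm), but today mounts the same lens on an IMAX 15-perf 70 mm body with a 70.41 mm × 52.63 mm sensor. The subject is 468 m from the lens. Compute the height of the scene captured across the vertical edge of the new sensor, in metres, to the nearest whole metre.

The focal length stays 15.4 mm; the relevant sensor dimension is now h = 52.63 mm. Object distance dₒ = 468 m = 468000 mm.
Thin-lens field height W = h·(dₒ − f)/f = 52.63 × (468000 − 15.4)/15.4 ≈ 1599352.565 mm = 1599.35 m.

1599 m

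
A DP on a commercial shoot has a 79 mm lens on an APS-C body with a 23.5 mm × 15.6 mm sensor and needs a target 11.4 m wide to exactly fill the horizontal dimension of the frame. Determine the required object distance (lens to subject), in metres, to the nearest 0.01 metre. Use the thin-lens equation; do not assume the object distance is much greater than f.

W: 11.4 m = 11400 mm.
Magnification m = w/W = dᵢ/dₒ; combined with 1/f = 1/dₒ + 1/dᵢ this gives dₒ = f·(1 + W/w).
dₒ = 79 mm × (1 + 11400/23.5) = 79 × 486.1064 ≈ 38402.404 mm = 38.4024 m.

38.40 m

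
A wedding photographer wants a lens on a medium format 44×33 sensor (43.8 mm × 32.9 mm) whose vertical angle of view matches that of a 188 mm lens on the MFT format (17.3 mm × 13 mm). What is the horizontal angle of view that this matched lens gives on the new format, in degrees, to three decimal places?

5.271°

Equal vertical AOV ⇒ f₂ = f₁ · 32.9/13 = 188 × 2.53077 ≈ 475.7846 mm.
Horizontal AOV on the new format = 2·arctan(43.8 / (2 × 475.7846)) = 2·arctan(0.04603) ≈ 5.2708°.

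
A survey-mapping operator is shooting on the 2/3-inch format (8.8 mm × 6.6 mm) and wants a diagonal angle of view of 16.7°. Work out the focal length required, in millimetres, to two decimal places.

37.47 mm

Sensor diagonal = √(8.8² + 6.6²) = √121.0000 ≈ 11.0000 mm.
From α = 2·arctan(d/2f) we get f = d / (2·tan(α/2)).
With d = 11.0000 mm and α/2 = 8.35°, tan(α/2) ≈ 0.14678, so f ≈ 11.0000 / 0.29355 ≈ 37.4722 mm.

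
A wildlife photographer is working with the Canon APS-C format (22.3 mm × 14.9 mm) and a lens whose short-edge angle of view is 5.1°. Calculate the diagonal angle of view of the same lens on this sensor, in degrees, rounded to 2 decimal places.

From the short-edge AOV: f = 14.9 / (2·tan(2.55°)) = 14.9 / 0.08907 ≈ 167.2830 mm.
Sensor diagonal = √(22.3² + 14.9²) = √719.3000 ≈ 26.8198 mm.
Diagonal AOV = 2·arctan(26.8198 / (2 × 167.2830)) = 2·arctan(0.08016) ≈ 9.1664°.

9.17°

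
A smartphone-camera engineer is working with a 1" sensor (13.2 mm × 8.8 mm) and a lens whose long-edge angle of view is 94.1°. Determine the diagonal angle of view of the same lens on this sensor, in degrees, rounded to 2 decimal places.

From the long-edge AOV: f = 13.2 / (2·tan(47.05°)) = 13.2 / 2.14849 ≈ 6.1438 mm.
Sensor diagonal = √(13.2² + 8.8²) = √251.6800 ≈ 15.8644 mm.
Diagonal AOV = 2·arctan(15.8644 / (2 × 6.1438)) = 2·arctan(1.29108) ≈ 104.4814°.

104.48°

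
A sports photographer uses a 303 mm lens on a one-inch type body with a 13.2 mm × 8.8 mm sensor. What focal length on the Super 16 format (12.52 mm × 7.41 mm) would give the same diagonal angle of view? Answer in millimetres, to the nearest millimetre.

278 mm

Sensor diagonal = √(13.2² + 8.8²) = √251.6800 ≈ 15.8644 mm.
Sensor diagonal = √(12.52² + 7.41²) = √211.6585 ≈ 14.5485 mm.
Equal angle of view means equal diagonal/f ratio, so f₂ = f₁ · (diagonal₂/diagonal₁) = 303 × 14.5485/15.8644.
f₂ = 303 × 0.91705 ≈ 277.866 mm.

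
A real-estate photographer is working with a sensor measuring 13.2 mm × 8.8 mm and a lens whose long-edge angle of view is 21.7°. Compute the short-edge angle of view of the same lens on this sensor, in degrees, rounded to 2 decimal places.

14.56°

From the long-edge AOV: f = 13.2 / (2·tan(10.85°)) = 13.2 / 0.38333 ≈ 34.4351 mm.
Short-edge AOV = 2·arctan(8.8 / (2 × 34.4351)) = 2·arctan(0.12778) ≈ 14.5632°.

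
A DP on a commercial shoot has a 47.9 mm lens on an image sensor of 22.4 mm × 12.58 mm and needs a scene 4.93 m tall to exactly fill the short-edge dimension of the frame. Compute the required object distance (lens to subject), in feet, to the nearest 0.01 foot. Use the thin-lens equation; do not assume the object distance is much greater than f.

61.74 ft

W: 4.93 m = 4930 mm.
Magnification m = h/W = dᵢ/dₒ; combined with 1/f = 1/dₒ + 1/dᵢ this gives dₒ = f·(1 + W/h).
dₒ = 47.9 mm × (1 + 4930/12.58) = 47.9 × 392.8919 ≈ 18819.522 mm = 18819.522/304.8 ft = 61.7438 ft.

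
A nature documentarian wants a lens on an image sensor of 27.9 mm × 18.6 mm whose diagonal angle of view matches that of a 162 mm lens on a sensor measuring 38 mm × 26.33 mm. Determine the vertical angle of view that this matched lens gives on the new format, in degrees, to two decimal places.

Sensor diagonal = √(38² + 26.33²) = √2137.2689 ≈ 46.2306 mm.
Sensor diagonal = √(27.9² + 18.6²) = √1124.3700 ≈ 33.5316 mm.
Equal diagonal AOV ⇒ f₂ = f₁ · 33.5316/46.2306 = 162 × 0.72531 ≈ 117.5006 mm.
Vertical AOV on the new format = 2·arctan(18.6 / (2 × 117.5006)) = 2·arctan(0.07915) ≈ 9.0509°.

9.05°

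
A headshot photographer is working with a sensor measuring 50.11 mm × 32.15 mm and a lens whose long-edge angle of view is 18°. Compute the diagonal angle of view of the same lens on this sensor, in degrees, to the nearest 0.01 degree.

From the long-edge AOV: f = 50.11 / (2·tan(9°)) = 50.11 / 0.31677 ≈ 158.1910 mm.
Sensor diagonal = √(50.11² + 32.15²) = √3544.6346 ≈ 59.5368 mm.
Diagonal AOV = 2·arctan(59.5368 / (2 × 158.1910)) = 2·arctan(0.18818) ≈ 21.3146°.

21.31°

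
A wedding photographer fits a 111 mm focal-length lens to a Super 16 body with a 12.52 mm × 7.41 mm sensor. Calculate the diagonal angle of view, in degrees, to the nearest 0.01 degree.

Sensor diagonal = √(12.52² + 7.41²) = √211.6585 ≈ 14.5485 mm.
Angle of view α = 2·arctan(d/2f) with d = 14.5485 mm and f = 111 mm.
d/2f = 0.06553; arctan(0.06553) ≈ 3.7494°, so α ≈ 7.4989°.

7.50°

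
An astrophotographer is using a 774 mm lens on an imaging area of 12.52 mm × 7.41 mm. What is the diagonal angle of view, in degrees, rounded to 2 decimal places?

Sensor diagonal = √(12.52² + 7.41²) = √211.6585 ≈ 14.5485 mm.
Angle of view α = 2·arctan(d/2f) with d = 14.5485 mm and f = 774 mm.
d/2f = 0.00940; arctan(0.00940) ≈ 0.5385°, so α ≈ 1.0769°.

1.08°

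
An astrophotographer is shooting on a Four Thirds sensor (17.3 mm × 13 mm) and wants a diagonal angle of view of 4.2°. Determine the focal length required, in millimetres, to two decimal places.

295.08 mm

Sensor diagonal = √(17.3² + 13²) = √468.2900 ≈ 21.6400 mm.
From α = 2·arctan(d/2f) we get f = d / (2·tan(α/2)).
With d = 21.6400 mm and α/2 = 2.1°, tan(α/2) ≈ 0.03667, so f ≈ 21.6400 / 0.07334 ≈ 295.0776 mm.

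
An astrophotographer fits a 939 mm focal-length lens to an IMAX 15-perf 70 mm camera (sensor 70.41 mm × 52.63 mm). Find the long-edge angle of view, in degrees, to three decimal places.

4.294°

Angle of view α = 2·arctan(w/2f) with w = 70.41 mm and f = 939 mm.
w/2f = 0.03749; arctan(0.03749) ≈ 2.1471°, so α ≈ 4.2943°.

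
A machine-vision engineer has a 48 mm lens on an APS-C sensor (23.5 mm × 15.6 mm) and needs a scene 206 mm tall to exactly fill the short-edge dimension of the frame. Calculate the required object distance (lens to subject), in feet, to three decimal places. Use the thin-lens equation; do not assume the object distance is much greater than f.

2.237 ft

Magnification m = h/W = dᵢ/dₒ; combined with 1/f = 1/dₒ + 1/dᵢ this gives dₒ = f·(1 + W/h).
dₒ = 48 mm × (1 + 206/15.6) = 48 × 14.2051 ≈ 681.846 mm = 681.846/304.8 ft = 2.23703 ft.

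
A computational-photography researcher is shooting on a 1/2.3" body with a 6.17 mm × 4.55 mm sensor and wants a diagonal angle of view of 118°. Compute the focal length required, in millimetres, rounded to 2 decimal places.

Sensor diagonal = √(6.17² + 4.55²) = √58.7714 ≈ 7.6663 mm.
From α = 2·arctan(d/2f) we get f = d / (2·tan(α/2)).
With d = 7.6663 mm and α/2 = 59°, tan(α/2) ≈ 1.66428, so f ≈ 7.6663 / 3.32856 ≈ 2.3032 mm.

2.30 mm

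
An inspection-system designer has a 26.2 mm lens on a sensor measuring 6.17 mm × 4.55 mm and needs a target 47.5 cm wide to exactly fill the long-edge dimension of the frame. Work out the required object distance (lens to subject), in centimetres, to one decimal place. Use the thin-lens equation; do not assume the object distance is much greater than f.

W: 47.5 cm = 475 mm.
Magnification m = w/W = dᵢ/dₒ; combined with 1/f = 1/dₒ + 1/dᵢ this gives dₒ = f·(1 + W/w).
dₒ = 26.2 mm × (1 + 475/6.17) = 26.2 × 77.9854 ≈ 2043.218 mm = 204.322 cm.

204.3 cm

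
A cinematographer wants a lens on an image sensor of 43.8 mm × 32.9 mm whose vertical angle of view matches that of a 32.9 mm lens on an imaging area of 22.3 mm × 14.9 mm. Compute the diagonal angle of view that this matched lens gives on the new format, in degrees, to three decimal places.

Equal vertical AOV ⇒ f₂ = f₁ · 32.9/14.9 = 32.9 × 2.20805 ≈ 72.6450 mm.
Sensor diagonal = √(43.8² + 32.9²) = √3000.8500 ≈ 54.7800 mm.
Diagonal AOV on the new format = 2·arctan(54.7800 / (2 × 72.6450)) = 2·arctan(0.37704) ≈ 41.3168°.

41.317°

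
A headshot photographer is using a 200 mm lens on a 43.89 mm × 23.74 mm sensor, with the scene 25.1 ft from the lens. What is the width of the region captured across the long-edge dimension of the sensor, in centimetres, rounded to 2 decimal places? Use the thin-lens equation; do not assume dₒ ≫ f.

163.50 cm

dₒ: 25.1 ft × 304.8 mm/ft = 7650.48 mm.
Similar triangles through the lens centre give W/dₒ = w/dᵢ; with 1/f = 1/dₒ + 1/dᵢ this gives W = w·(dₒ − f)/f.
W = 43.89 mm × (7650.48 − 200) / 200 = 43.89 × 37.2524 ≈ 1635.008 mm = 163.501 cm.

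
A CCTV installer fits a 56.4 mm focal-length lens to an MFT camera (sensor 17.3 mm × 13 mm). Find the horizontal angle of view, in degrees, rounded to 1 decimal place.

17.4°

Angle of view α = 2·arctan(w/2f) with w = 17.3 mm and f = 56.4 mm.
w/2f = 0.15337; arctan(0.15337) ≈ 8.7194°, so α ≈ 17.4389°.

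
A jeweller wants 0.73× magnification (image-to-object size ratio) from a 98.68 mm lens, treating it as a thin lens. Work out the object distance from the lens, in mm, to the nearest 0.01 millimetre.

233.86 mm

With m = dᵢ/dₒ and 1/f = 1/dₒ + 1/dᵢ, substituting dᵢ = m·dₒ gives 1/f = (1 + 1/m)/dₒ, hence dₒ = f·(1 + 1/m).
dₒ = 98.68 × (1 + 1/0.73) = 98.68 × 2.36986 ≈ 233.858 mm.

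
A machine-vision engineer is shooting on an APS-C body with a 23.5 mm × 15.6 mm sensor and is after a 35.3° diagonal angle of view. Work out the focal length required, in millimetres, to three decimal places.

44.325 mm

Sensor diagonal = √(23.5² + 15.6²) = √795.6100 ≈ 28.2066 mm.
From α = 2·arctan(d/2f) we get f = d / (2·tan(α/2)).
With d = 28.2066 mm and α/2 = 17.65°, tan(α/2) ≈ 0.31818, so f ≈ 28.2066 / 0.63636 ≈ 44.3249 mm.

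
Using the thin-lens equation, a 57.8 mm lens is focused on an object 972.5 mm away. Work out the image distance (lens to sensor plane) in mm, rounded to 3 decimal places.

1/dᵢ = 1/f − 1/dₒ = 1/57.8 − 1/972.5 = 0.0162728 mm⁻¹.
dᵢ = 1/0.0162728 ≈ 61.4524 mm.

61.452 mm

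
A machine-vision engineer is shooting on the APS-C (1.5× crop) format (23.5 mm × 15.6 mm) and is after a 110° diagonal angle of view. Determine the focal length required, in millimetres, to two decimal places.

Sensor diagonal = √(23.5² + 15.6²) = √795.6100 ≈ 28.2066 mm.
From α = 2·arctan(d/2f) we get f = d / (2·tan(α/2)).
With d = 28.2066 mm and α/2 = 55°, tan(α/2) ≈ 1.42815, so f ≈ 28.2066 / 2.85630 ≈ 9.8752 mm.

9.88 mm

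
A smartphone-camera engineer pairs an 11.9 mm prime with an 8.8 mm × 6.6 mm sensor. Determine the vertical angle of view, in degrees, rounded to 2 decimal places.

31.00°

Angle of view α = 2·arctan(h/2f) with h = 6.6 mm and f = 11.9 mm.
h/2f = 0.27731; arctan(0.27731) ≈ 15.4993°, so α ≈ 30.9986°.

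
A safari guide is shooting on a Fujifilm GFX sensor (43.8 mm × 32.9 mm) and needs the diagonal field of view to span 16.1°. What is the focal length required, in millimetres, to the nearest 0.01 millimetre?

Sensor diagonal = √(43.8² + 32.9²) = √3000.8500 ≈ 54.7800 mm.
From α = 2·arctan(d/2f) we get f = d / (2·tan(α/2)).
With d = 54.7800 mm and α/2 = 8.05°, tan(α/2) ≈ 0.14143, so f ≈ 54.7800 / 0.28286 ≈ 193.6636 mm.

193.66 mm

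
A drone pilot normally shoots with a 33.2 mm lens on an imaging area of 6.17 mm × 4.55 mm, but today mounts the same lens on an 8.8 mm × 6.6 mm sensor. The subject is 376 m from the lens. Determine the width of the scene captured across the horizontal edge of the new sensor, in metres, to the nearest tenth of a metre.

The focal length stays 33.2 mm; the relevant sensor dimension is now w = 8.8 mm. Object distance dₒ = 376 m = 376000 mm.
Thin-lens field width W = w·(dₒ − f)/f = 8.8 × (376000 − 33.2)/33.2 ≈ 99653.851 mm = 99.6539 m.

99.7 m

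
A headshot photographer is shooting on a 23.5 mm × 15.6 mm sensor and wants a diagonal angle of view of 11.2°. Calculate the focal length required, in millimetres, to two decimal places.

143.84 mm

Sensor diagonal = √(23.5² + 15.6²) = √795.6100 ≈ 28.2066 mm.
From α = 2·arctan(d/2f) we get f = d / (2·tan(α/2)).
With d = 28.2066 mm and α/2 = 5.6°, tan(α/2) ≈ 0.09805, so f ≈ 28.2066 / 0.19610 ≈ 143.8364 mm.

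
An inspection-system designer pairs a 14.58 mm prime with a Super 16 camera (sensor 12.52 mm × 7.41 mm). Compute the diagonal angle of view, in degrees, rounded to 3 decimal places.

53.031°

Sensor diagonal = √(12.52² + 7.41²) = √211.6585 ≈ 14.5485 mm.
Angle of view α = 2·arctan(d/2f) with d = 14.5485 mm and f = 14.58 mm.
d/2f = 0.49892; arctan(0.49892) ≈ 26.5155°, so α ≈ 53.0310°.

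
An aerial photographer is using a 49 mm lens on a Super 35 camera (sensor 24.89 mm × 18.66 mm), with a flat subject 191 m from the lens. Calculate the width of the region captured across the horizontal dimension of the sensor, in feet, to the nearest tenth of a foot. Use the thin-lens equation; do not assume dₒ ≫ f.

dₒ: 191 m = 191000 mm.
Similar triangles through the lens centre give W/dₒ = w/dᵢ; with 1/f = 1/dₒ + 1/dᵢ this gives W = w·(dₒ − f)/f.
W = 24.89 mm × (191000 − 49) / 49 = 24.89 × 3896.9592 ≈ 96995.314 mm = 96995.314/304.8 ft = 318.226 ft.

318.2 ft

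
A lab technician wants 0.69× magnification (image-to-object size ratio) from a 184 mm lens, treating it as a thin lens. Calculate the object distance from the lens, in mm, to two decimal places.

450.67 mm

With m = dᵢ/dₒ and 1/f = 1/dₒ + 1/dᵢ, substituting dᵢ = m·dₒ gives 1/f = (1 + 1/m)/dₒ, hence dₒ = f·(1 + 1/m).
dₒ = 184 × (1 + 1/0.69) = 184 × 2.44928 ≈ 450.667 mm.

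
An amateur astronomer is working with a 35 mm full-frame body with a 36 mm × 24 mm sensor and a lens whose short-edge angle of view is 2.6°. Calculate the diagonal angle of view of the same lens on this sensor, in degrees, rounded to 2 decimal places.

From the short-edge AOV: f = 24 / (2·tan(1.3°)) = 24 / 0.04539 ≈ 528.7934 mm.
Sensor diagonal = √(36² + 24²) = √1872.0000 ≈ 43.2666 mm.
Diagonal AOV = 2·arctan(43.2666 / (2 × 528.7934)) = 2·arctan(0.04091) ≈ 4.6854°.

4.69°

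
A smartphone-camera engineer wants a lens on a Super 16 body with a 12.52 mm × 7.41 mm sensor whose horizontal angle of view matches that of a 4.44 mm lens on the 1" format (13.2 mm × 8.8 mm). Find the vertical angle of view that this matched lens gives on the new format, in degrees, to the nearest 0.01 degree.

82.68°

Equal horizontal AOV ⇒ f₂ = f₁ · 12.52/13.2 = 4.44 × 0.94848 ≈ 4.2113 mm.
Vertical AOV on the new format = 2·arctan(7.41 / (2 × 4.2113)) = 2·arctan(0.87978) ≈ 82.6814°.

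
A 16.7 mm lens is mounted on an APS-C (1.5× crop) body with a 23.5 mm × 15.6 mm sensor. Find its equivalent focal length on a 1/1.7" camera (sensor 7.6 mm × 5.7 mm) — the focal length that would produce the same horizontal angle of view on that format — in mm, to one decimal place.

Equal angle of view means equal width/f ratio, so f₂ = f₁ · (width₂/width₁) = 16.7 × 7.6/23.5.
f₂ = 16.7 × 0.32340 ≈ 5.401 mm.

5.4 mm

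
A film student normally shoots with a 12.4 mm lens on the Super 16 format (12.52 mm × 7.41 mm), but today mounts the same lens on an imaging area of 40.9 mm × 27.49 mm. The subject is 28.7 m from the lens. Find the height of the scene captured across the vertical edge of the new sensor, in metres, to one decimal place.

The focal length stays 12.4 mm; the relevant sensor dimension is now h = 27.49 mm. Object distance dₒ = 28.7 m = 28700 mm.
Thin-lens field height W = h·(dₒ − f)/f = 27.49 × (28700 − 12.4)/12.4 ≈ 63598.558 mm = 63.5986 m.

63.6 m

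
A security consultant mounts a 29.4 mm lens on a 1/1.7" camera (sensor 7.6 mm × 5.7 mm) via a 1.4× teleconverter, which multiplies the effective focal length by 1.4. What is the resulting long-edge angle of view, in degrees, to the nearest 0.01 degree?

10.55°

Effective focal length f = 29.4 × 1.4 = 41.16 mm.
α = 2·arctan(7.6 / (2 × 41.16)) = 2·arctan(0.09232) ≈ 10.5495°.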